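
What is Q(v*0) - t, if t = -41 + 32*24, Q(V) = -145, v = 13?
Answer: -872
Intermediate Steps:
t = 727 (t = -41 + 768 = 727)
Q(v*0) - t = -145 - 1*727 = -145 - 727 = -872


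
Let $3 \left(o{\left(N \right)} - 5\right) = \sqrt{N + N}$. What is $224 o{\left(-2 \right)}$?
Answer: $1120 + \frac{448 i}{3} \approx 1120.0 + 149.33 i$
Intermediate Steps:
$o{\left(N \right)} = 5 + \frac{\sqrt{2} \sqrt{N}}{3}$ ($o{\left(N \right)} = 5 + \frac{\sqrt{N + N}}{3} = 5 + \frac{\sqrt{2 N}}{3} = 5 + \frac{\sqrt{2} \sqrt{N}}{3}$)
$224 o{\left(-2 \right)} = 224 \left(5 + \frac{\sqrt{2} \sqrt{-2}}{3}\right) = 224 \left(5 + \frac{\sqrt{2} i \sqrt{2}}{3}\right) = 224 \left(5 + \frac{2 i}{3}\right) = 1120 + \frac{448 i}{3}$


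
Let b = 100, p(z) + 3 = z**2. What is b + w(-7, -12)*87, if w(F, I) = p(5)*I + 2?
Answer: -22694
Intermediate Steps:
p(z) = -3 + z**2
w(F, I) = 2 + 22*I (w(F, I) = (-3 + 5**2)*I + 2 = (-3 + 25)*I + 2 = 22*I + 2 = 2 + 22*I)
b + w(-7, -12)*87 = 100 + (2 + 22*(-12))*87 = 100 + (2 - 264)*87 = 100 - 262*87 = 100 - 22794 = -22694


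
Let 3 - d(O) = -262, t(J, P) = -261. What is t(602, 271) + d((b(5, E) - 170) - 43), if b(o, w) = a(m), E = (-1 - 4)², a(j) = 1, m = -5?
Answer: 4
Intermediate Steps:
E = 25 (E = (-5)² = 25)
b(o, w) = 1
d(O) = 265 (d(O) = 3 - 1*(-262) = 3 + 262 = 265)
t(602, 271) + d((b(5, E) - 170) - 43) = -261 + 265 = 4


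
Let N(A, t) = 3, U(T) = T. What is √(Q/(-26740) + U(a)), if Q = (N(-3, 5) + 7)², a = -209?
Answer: I*√373608606/1337 ≈ 14.457*I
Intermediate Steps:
Q = 100 (Q = (3 + 7)² = 10² = 100)
√(Q/(-26740) + U(a)) = √(100/(-26740) - 209) = √(100*(-1/26740) - 209) = √(-5/1337 - 209) = √(-279438/1337) = I*√373608606/1337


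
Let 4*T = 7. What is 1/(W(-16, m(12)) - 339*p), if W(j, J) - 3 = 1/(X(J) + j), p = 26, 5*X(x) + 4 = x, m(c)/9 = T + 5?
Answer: -93/819443 ≈ -0.00011349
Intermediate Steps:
T = 7/4 (T = (¼)*7 = 7/4 ≈ 1.7500)
m(c) = 243/4 (m(c) = 9*(7/4 + 5) = 9*(27/4) = 243/4)
X(x) = -⅘ + x/5
W(j, J) = 3 + 1/(-⅘ + j + J/5) (W(j, J) = 3 + 1/((-⅘ + J/5) + j) = 3 + 1/(-⅘ + j + J/5))
1/(W(-16, m(12)) - 339*p) = 1/((-7 + 3*(243/4) + 15*(-16))/(-4 + 243/4 + 5*(-16)) - 339*26) = 1/((-7 + 729/4 - 240)/(-4 + 243/4 - 80) - 8814) = 1/(-259/4/(-93/4) - 8814) = 1/(-4/93*(-259/4) - 8814) = 1/(259/93 - 8814) = 1/(-819443/93) = -93/819443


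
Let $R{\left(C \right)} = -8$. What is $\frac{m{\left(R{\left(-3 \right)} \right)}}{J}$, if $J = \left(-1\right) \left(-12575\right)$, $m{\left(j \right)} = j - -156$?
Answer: $\frac{148}{12575} \approx 0.011769$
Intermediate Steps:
$m{\left(j \right)} = 156 + j$ ($m{\left(j \right)} = j + 156 = 156 + j$)
$J = 12575$
$\frac{m{\left(R{\left(-3 \right)} \right)}}{J} = \frac{156 - 8}{12575} = 148 \cdot \frac{1}{12575} = \frac{148}{12575}$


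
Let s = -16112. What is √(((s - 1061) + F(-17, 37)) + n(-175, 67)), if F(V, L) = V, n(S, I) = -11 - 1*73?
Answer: I*√17274 ≈ 131.43*I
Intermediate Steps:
n(S, I) = -84 (n(S, I) = -11 - 73 = -84)
√(((s - 1061) + F(-17, 37)) + n(-175, 67)) = √(((-16112 - 1061) - 17) - 84) = √((-17173 - 17) - 84) = √(-17190 - 84) = √(-17274) = I*√17274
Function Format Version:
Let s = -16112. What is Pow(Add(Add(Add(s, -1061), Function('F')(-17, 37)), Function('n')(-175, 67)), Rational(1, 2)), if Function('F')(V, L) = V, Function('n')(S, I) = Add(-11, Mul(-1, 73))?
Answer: Mul(I, Pow(17274, Rational(1, 2))) ≈ Mul(131.43, I)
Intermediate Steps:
Function('n')(S, I) = -84 (Function('n')(S, I) = Add(-11, -73) = -84)
Pow(Add(Add(Add(s, -1061), Function('F')(-17, 37)), Function('n')(-175, 67)), Rational(1, 2)) = Pow(Add(Add(Add(-16112, -1061), -17), -84), Rational(1, 2)) = Pow(Add(Add(-17173, -17), -84), Rational(1, 2)) = Pow(Add(-17190, -84), Rational(1, 2)) = Pow(-17274, Rational(1, 2)) = Mul(I, Pow(17274, Rational(1, 2)))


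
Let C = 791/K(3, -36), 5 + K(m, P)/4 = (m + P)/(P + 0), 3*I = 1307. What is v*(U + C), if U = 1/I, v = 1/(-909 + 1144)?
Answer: -443052/2150015 ≈ -0.20607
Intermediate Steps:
I = 1307/3 (I = (⅓)*1307 = 1307/3 ≈ 435.67)
K(m, P) = -20 + 4*(P + m)/P (K(m, P) = -20 + 4*((m + P)/(P + 0)) = -20 + 4*((P + m)/P) = -20 + 4*(P + m)/P)
v = 1/235 ≈ 0.0042553
C = -339/7 (C = 791/(-16 + 4*3/(-36)) = 791/(-16 + 4*3*(-1/36)) = 791/(-16 - ⅓) = 791/(-49/3) = 791*(-3/49) = -339/7 ≈ -48.429)
U = 3/1307 (U = 1/(1307/3) = 3/1307 ≈ 0.0022953)
v*(U + C) = (3/1307 - 339/7)/235 = (1/235)*(-443052/9149) = -443052/2150015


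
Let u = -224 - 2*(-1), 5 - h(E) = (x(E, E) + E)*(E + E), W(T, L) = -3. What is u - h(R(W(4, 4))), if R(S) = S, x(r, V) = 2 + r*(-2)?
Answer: -257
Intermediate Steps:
x(r, V) = 2 - 2*r
h(E) = 5 - 2*E*(2 - E) (h(E) = 5 - ((2 - 2*E) + E)*(E + E) = 5 - (2 - E)*2*E = 5 - 2*E*(2 - E))
u = -222 (u = -224 + 2 = -222)
u - h(R(W(4, 4))) = -222 - (5 - 4*(-3) + 2*(-3)²) = -222 - (5 + 12 + 2*9) = -222 - (5 + 12 + 18) = -222 - 1*35 = -222 - 35 = -257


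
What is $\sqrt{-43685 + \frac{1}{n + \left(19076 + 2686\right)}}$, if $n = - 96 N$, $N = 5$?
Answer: $\frac{i \sqrt{19785964124658}}{21282} \approx 209.01 i$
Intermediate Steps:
$n = -480$ ($n = \left(-96\right) 5 = -480$)
$\sqrt{-43685 + \frac{1}{n + \left(19076 + 2686\right)}} = \sqrt{-43685 + \frac{1}{-480 + \left(19076 + 2686\right)}} = \sqrt{-43685 + \frac{1}{-480 + 21762}} = \sqrt{-43685 + \frac{1}{21282}} = \sqrt{- \frac{929704169}{21282}} = \frac{i \sqrt{19785964124658}}{21282}$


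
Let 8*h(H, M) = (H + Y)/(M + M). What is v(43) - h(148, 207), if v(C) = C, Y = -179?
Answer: 142447/3312 ≈ 43.009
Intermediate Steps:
h(H, M) = (-179 + H)/(16*M) (h(H, M) = ((H - 179)/(M + M))/8 = ((-179 + H)/((2*M)))/8 = ((-179 + H)*(1/(2*M)))/8 = ((-179 + H)/(2*M))/8 = (-179 + H)/(16*M))
v(43) - h(148, 207) = 43 - (-179 + 148)/(16*207) = 43 - (-31)/(16*207) = 43 - 1*(-31/3312) = 43 + 31/3312 = 142447/3312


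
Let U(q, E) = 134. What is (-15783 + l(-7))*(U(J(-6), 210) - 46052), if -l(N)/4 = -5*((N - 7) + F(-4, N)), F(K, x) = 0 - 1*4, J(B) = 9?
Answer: 741254274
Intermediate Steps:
F(K, x) = -4 (F(K, x) = 0 - 4 = -4)
l(N) = -220 + 20*N (l(N) = -(-20)*((N - 7) - 4) = -(-20)*((-7 + N) - 4) = -(-20)*(-11 + N) = -4*(55 - 5*N) = -220 + 20*N)
(-15783 + l(-7))*(U(J(-6), 210) - 46052) = (-15783 + (-220 + 20*(-7)))*(134 - 46052) = (-15783 + (-220 - 140))*(-45918) = (-15783 - 360)*(-45918) = -16143*(-45918) = 741254274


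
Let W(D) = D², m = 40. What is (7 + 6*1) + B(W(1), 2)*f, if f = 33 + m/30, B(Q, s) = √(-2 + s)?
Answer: 13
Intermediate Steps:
f = 103/3 (f = 33 + 40/30 = 33 + 40*(1/30) = 33 + 4/3 = 103/3 ≈ 34.333)
(7 + 6*1) + B(W(1), 2)*f = (7 + 6*1) + √(-2 + 2)*(103/3) = (7 + 6) + √0*(103/3) = 13 + 0*(103/3) = 13 + 0 = 13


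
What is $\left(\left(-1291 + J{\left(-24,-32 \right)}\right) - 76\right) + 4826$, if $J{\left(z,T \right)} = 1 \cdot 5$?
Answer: $3464$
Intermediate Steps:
$J{\left(z,T \right)} = 5$
$\left(\left(-1291 + J{\left(-24,-32 \right)}\right) - 76\right) + 4826 = \left(\left(-1291 + 5\right) - 76\right) + 4826 = \left(-1286 - 76\right) + 4826 = -1362 + 4826 = 3464$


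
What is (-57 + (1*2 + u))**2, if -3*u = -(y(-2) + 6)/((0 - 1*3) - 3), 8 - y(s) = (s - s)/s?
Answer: 252004/81 ≈ 3111.2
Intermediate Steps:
y(s) = 8 (y(s) = 8 - (s - s)/s = 8 - 0/s = 8 - 1*0 = 8 + 0 = 8)
u = -7/9 (u = -(-1)*(8 + 6)/((0 - 1*3) - 3)/3 = -(-1)*14/((0 - 3) - 3)/3 = -(-1)*14/(-3 - 3)/3 = -(-1)*14/(-6)/3 = -(-1)*14*(-1/6)/3 = -(-1)*(-7)/(3*3) = -1/3*7/3 = -7/9 ≈ -0.77778)
(-57 + (1*2 + u))**2 = (-57 + (1*2 - 7/9))**2 = (-57 + (2 - 7/9))**2 = (-57 + 11/9)**2 = (-502/9)**2 = 252004/81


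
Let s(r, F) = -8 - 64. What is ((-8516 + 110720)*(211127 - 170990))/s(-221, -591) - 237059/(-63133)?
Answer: -7193938144301/126266 ≈ -5.6974e+7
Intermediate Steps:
s(r, F) = -72
((-8516 + 110720)*(211127 - 170990))/s(-221, -591) - 237059/(-63133) = ((-8516 + 110720)*(211127 - 170990))/(-72) - 237059/(-63133) = (102204*40137)*(-1/72) - 237059*(-1/63133) = 4102161948*(-1/72) + 237059/63133 = -113948943/2 + 237059/63133 = -7193938144301/126266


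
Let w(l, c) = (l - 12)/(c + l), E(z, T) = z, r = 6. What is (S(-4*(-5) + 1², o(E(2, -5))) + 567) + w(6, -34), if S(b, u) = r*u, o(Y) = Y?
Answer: 8109/14 ≈ 579.21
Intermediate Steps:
w(l, c) = (-12 + l)/(c + l)
S(b, u) = 6*u
(S(-4*(-5) + 1², o(E(2, -5))) + 567) + w(6, -34) = (6*2 + 567) + (-12 + 6)/(-34 + 6) = (12 + 567) - 6/(-28) = 579 - 1/28*(-6) = 579 + 3/14 = 8109/14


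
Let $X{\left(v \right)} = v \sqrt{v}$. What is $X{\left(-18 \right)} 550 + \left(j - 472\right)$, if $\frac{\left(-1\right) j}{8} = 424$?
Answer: $-3864 - 29700 i \sqrt{2} \approx -3864.0 - 42002.0 i$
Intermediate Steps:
$j = -3392$ ($j = \left(-8\right) 424 = -3392$)
$X{\left(v \right)} = v^{\frac{3}{2}}$
$X{\left(-18 \right)} 550 + \left(j - 472\right) = \left(-18\right)^{\frac{3}{2}} \cdot 550 - 3864 = - 54 i \sqrt{2} \cdot 550 - 3864 = - 29700 i \sqrt{2} - 3864 = -3864 - 29700 i \sqrt{2}$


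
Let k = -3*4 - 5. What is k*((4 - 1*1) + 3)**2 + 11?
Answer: -601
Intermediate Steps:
k = -17 (k = -12 - 5 = -17)
k*((4 - 1*1) + 3)**2 + 11 = -17*((4 - 1*1) + 3)**2 + 11 = -17*((4 - 1) + 3)**2 + 11 = -17*(3 + 3)**2 + 11 = -17*6**2 + 11 = -17*36 + 11 = -612 + 11 = -601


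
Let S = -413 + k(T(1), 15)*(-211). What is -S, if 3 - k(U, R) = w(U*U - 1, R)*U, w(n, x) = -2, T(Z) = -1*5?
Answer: -1064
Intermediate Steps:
T(Z) = -5
k(U, R) = 3 + 2*U (k(U, R) = 3 - (-2)*U = 3 + 2*U)
S = 1064 (S = -413 + (3 + 2*(-5))*(-211) = -413 + (3 - 10)*(-211) = -413 - 7*(-211) = -413 + 1477 = 1064)
-S = -1*1064 = -1064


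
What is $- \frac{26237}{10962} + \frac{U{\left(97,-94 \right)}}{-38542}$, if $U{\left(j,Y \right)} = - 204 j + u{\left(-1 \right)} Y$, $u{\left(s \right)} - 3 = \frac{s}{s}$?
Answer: $- \frac{56442049}{30178386} \approx -1.8703$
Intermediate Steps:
$u{\left(s \right)} = 4$ ($u{\left(s \right)} = 3 + \frac{s}{s} = 3 + 1 = 4$)
$U{\left(j,Y \right)} = - 204 j + 4 Y$
$- \frac{26237}{10962} + \frac{U{\left(97,-94 \right)}}{-38542} = - \frac{26237}{10962} + \frac{\left(-204\right) 97 + 4 \left(-94\right)}{-38542} = \left(-26237\right) \frac{1}{10962} + \left(-19788 - 376\right) \left(- \frac{1}{38542}\right) = - \frac{26237}{10962} - - \frac{10082}{19271} = - \frac{26237}{10962} + \frac{10082}{19271} = - \frac{56442049}{30178386}$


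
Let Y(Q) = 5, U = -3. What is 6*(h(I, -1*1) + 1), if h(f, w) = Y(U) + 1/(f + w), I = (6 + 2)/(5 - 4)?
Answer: 258/7 ≈ 36.857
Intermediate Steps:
I = 8 (I = 8/1 = 8*1 = 8)
h(f, w) = 5 + 1/(f + w)
6*(h(I, -1*1) + 1) = 6*((1 + 5*8 + 5*(-1*1))/(8 - 1*1) + 1) = 6*((1 + 40 + 5*(-1))/(8 - 1) + 1) = 6*((1 + 40 - 5)/7 + 1) = 6*((1/7)*36 + 1) = 6*(36/7 + 1) = 6*(43/7) = 258/7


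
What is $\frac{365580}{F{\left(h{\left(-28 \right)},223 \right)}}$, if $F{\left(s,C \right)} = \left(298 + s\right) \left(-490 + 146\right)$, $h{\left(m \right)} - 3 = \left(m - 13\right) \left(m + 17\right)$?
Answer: $- \frac{91395}{64672} \approx -1.4132$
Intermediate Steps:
$h{\left(m \right)} = 3 + \left(-13 + m\right) \left(17 + m\right)$ ($h{\left(m \right)} = 3 + \left(m - 13\right) \left(m + 17\right) = 3 + \left(-13 + m\right) \left(17 + m\right)$)
$F{\left(s,C \right)} = -102512 - 344 s$ ($F{\left(s,C \right)} = \left(298 + s\right) \left(-344\right) = -102512 - 344 s$)
$\frac{365580}{F{\left(h{\left(-28 \right)},223 \right)}} = \frac{365580}{-102512 - 344 \left(-218 + \left(-28\right)^{2} + 4 \left(-28\right)\right)} = \frac{365580}{-102512 - 344 \left(-218 + 784 - 112\right)} = \frac{365580}{-102512 - 156176} = \frac{365580}{-258688} = 365580 \left(- \frac{1}{258688}\right) = - \frac{91395}{64672}$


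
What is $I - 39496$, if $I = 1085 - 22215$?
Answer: $-60626$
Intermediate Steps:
$I = -21130$ ($I = 1085 - 22215 = -21130$)
$I - 39496 = -21130 - 39496 = -60626$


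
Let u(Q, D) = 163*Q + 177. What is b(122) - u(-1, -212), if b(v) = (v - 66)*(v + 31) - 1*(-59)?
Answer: 8613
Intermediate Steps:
u(Q, D) = 177 + 163*Q
b(v) = 59 + (-66 + v)*(31 + v) (b(v) = (-66 + v)*(31 + v) + 59 = 59 + (-66 + v)*(31 + v))
b(122) - u(-1, -212) = (-1987 + 122² - 35*122) - (177 + 163*(-1)) = (-1987 + 14884 - 4270) - (177 - 163) = 8627 - 1*14 = 8627 - 14 = 8613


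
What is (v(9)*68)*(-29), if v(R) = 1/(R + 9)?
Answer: -986/9 ≈ -109.56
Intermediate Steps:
v(R) = 1/(9 + R)
(v(9)*68)*(-29) = (68/(9 + 9))*(-29) = (68/18)*(-29) = ((1/18)*68)*(-29) = (34/9)*(-29) = -986/9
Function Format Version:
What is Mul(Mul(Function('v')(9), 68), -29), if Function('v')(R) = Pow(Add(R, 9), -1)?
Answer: Rational(-986, 9) ≈ -109.56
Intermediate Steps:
Function('v')(R) = Pow(Add(9, R), -1)
Mul(Mul(Function('v')(9), 68), -29) = Mul(Mul(Pow(Add(9, 9), -1), 68), -29) = Mul(Mul(Pow(18, -1), 68), -29) = Mul(Mul(Rational(1, 18), 68), -29) = Mul(Rational(34, 9), -29) = Rational(-986, 9)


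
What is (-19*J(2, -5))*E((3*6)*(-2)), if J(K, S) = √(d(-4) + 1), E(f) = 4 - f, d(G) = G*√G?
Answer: -760*√(1 - 8*I) ≈ -1617.8 + 1428.1*I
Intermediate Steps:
d(G) = G^(3/2)
J(K, S) = √(1 - 8*I) (J(K, S) = √((-4)^(3/2) + 1) = √(-8*I + 1) = √(1 - 8*I))
(-19*J(2, -5))*E((3*6)*(-2)) = (-19*√(1 - 8*I))*(4 - 3*6*(-2)) = (-19*√(1 - 8*I))*(4 - 18*(-2)) = (-19*√(1 - 8*I))*(4 - 1*(-36)) = (-19*√(1 - 8*I))*(4 + 36) = -19*√(1 - 8*I)*40 = -760*√(1 - 8*I)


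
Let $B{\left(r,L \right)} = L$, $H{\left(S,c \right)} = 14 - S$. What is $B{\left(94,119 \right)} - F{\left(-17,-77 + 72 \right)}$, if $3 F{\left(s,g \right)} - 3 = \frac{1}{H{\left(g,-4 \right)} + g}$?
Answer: $\frac{4955}{42} \approx 117.98$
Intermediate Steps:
$F{\left(s,g \right)} = \frac{43}{42}$ ($F{\left(s,g \right)} = 1 + \frac{1}{3 \left(\left(14 - g\right) + g\right)} = 1 + \frac{1}{3 \cdot 14} = 1 + \frac{1}{3} \cdot \frac{1}{14} = 1 + \frac{1}{42} = \frac{43}{42}$)
$B{\left(94,119 \right)} - F{\left(-17,-77 + 72 \right)} = 119 - \frac{43}{42} = \frac{4955}{42}$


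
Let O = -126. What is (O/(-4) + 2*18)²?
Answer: 18225/4 ≈ 4556.3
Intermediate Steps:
(O/(-4) + 2*18)² = (-126/(-4) + 2*18)² = (-126*(-¼) + 36)² = (63/2 + 36)² = (135/2)² = 18225/4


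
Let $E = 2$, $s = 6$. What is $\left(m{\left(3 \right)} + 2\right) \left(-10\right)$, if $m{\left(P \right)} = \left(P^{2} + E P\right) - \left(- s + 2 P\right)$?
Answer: $-170$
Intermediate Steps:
$m{\left(P \right)} = 6 + P^{2}$ ($m{\left(P \right)} = \left(P^{2} + 2 P\right) - \left(-6 + 2 P\right) = 6 + P^{2}$)
$\left(m{\left(3 \right)} + 2\right) \left(-10\right) = \left(\left(6 + 3^{2}\right) + 2\right) \left(-10\right) = \left(\left(6 + 9\right) + 2\right) \left(-10\right) = \left(15 + 2\right) \left(-10\right) = 17 \left(-10\right) = -170$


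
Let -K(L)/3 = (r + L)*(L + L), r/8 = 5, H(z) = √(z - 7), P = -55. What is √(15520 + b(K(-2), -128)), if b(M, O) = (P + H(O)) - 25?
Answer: √(15440 + 3*I*√15) ≈ 124.26 + 0.0468*I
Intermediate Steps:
H(z) = √(-7 + z)
r = 40 (r = 8*5 = 40)
K(L) = -6*L*(40 + L) (K(L) = -3*(40 + L)*(L + L) = -3*(40 + L)*2*L = -6*L*(40 + L))
b(M, O) = -80 + √(-7 + O) (b(M, O) = (-55 + √(-7 + O)) - 25 = -80 + √(-7 + O))
√(15520 + b(K(-2), -128)) = √(15520 + (-80 + √(-7 - 128))) = √(15520 + (-80 + √(-135))) = √(15520 + (-80 + 3*I*√15)) = √(15440 + 3*I*√15)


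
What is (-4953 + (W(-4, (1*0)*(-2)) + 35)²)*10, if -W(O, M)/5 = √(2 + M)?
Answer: -36780 - 3500*√2 ≈ -41730.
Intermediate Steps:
W(O, M) = -5*√(2 + M)
(-4953 + (W(-4, (1*0)*(-2)) + 35)²)*10 = (-4953 + (-5*√(2 + (1*0)*(-2)) + 35)²)*10 = (-4953 + (-5*√(2 + 0*(-2)) + 35)²)*10 = (-4953 + (-5*√(2 + 0) + 35)²)*10 = (-4953 + (-5*√2 + 35)²)*10 = (-4953 + (35 - 5*√2)²)*10 = -49530 + 10*(35 - 5*√2)²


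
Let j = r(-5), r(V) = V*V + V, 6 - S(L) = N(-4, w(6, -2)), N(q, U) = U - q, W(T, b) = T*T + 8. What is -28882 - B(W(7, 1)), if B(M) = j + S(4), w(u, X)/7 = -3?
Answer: -28925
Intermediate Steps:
W(T, b) = 8 + T² (W(T, b) = T² + 8 = 8 + T²)
w(u, X) = -21 (w(u, X) = 7*(-3) = -21)
S(L) = 23 (S(L) = 6 - (-21 - 1*(-4)) = 6 - (-21 + 4) = 6 - 1*(-17) = 6 + 17 = 23)
r(V) = V + V² (r(V) = V² + V = V + V²)
j = 20 (j = -5*(1 - 5) = -5*(-4) = 20)
B(M) = 43 (B(M) = 20 + 23 = 43)
-28882 - B(W(7, 1)) = -28882 - 1*43 = -28882 - 43 = -28925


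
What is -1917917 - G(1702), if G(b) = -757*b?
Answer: -629503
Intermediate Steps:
-1917917 - G(1702) = -1917917 - (-757)*1702 = -1917917 - 1*(-1288414) = -1917917 + 1288414 = -629503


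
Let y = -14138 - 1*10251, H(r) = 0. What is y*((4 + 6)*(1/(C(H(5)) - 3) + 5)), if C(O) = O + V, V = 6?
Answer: -3902240/3 ≈ -1.3007e+6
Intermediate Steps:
C(O) = 6 + O (C(O) = O + 6 = 6 + O)
y = -24389 (y = -14138 - 10251 = -24389)
y*((4 + 6)*(1/(C(H(5)) - 3) + 5)) = -24389*(4 + 6)*(1/((6 + 0) - 3) + 5) = -243890*(1/(6 - 3) + 5) = -243890*(1/3 + 5) = -243890*(⅓ + 5) = -243890*16/3 = -24389*160/3 = -3902240/3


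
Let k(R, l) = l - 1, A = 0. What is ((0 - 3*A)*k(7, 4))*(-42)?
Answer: 0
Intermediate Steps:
k(R, l) = -1 + l
((0 - 3*A)*k(7, 4))*(-42) = ((0 - 3*0)*(-1 + 4))*(-42) = ((0 + 0)*3)*(-42) = (0*3)*(-42) = 0*(-42) = 0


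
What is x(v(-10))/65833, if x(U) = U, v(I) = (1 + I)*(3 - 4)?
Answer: 9/65833 ≈ 0.00013671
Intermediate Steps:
v(I) = -1 - I (v(I) = (1 + I)*(-1) = -1 - I)
x(v(-10))/65833 = (-1 - 1*(-10))/65833 = (-1 + 10)*(1/65833) = 9*(1/65833) = 9/65833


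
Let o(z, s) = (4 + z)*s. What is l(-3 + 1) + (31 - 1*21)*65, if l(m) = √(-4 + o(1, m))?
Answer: 650 + I*√14 ≈ 650.0 + 3.7417*I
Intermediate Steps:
o(z, s) = s*(4 + z)
l(m) = √(-4 + 5*m) (l(m) = √(-4 + m*(4 + 1)) = √(-4 + m*5) = √(-4 + 5*m))
l(-3 + 1) + (31 - 1*21)*65 = √(-4 + 5*(-3 + 1)) + (31 - 1*21)*65 = √(-4 + 5*(-2)) + (31 - 21)*65 = √(-4 - 10) + 10*65 = √(-14) + 650 = I*√14 + 650 = 650 + I*√14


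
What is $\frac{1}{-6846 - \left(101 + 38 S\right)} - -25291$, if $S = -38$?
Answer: $\frac{139176372}{5503} \approx 25291.0$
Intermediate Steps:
$\frac{1}{-6846 - \left(101 + 38 S\right)} - -25291 = \frac{1}{-6846 - -1343} - -25291 = \frac{1}{-6846 + \left(1444 - 101\right)} + 25291 = \frac{1}{-6846 + 1343} + 25291 = \frac{1}{-5503} + 25291 = - \frac{1}{5503} + 25291 = \frac{139176372}{5503}$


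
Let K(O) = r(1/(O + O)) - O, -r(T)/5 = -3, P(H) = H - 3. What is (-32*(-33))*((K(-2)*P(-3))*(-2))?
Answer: 215424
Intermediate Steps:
P(H) = -3 + H
r(T) = 15 (r(T) = -5*(-3) = 15)
K(O) = 15 - O
(-32*(-33))*((K(-2)*P(-3))*(-2)) = (-32*(-33))*(((15 - 1*(-2))*(-3 - 3))*(-2)) = 1056*(((15 + 2)*(-6))*(-2)) = 1056*((17*(-6))*(-2)) = 1056*(-102*(-2)) = 1056*204 = 215424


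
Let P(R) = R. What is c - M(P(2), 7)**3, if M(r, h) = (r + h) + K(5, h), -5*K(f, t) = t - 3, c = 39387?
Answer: 4854454/125 ≈ 38836.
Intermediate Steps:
K(f, t) = 3/5 - t/5 (K(f, t) = -(t - 3)/5 = -(-3 + t)/5 = 3/5 - t/5)
M(r, h) = 3/5 + r + 4*h/5 (M(r, h) = (r + h) + (3/5 - h/5) = (h + r) + (3/5 - h/5) = 3/5 + r + 4*h/5)
c - M(P(2), 7)**3 = 39387 - (3/5 + 2 + (4/5)*7)**3 = 39387 - (3/5 + 2 + 28/5)**3 = 39387 - (41/5)**3 = 39387 - 1*68921/125 = 39387 - 68921/125 = 4854454/125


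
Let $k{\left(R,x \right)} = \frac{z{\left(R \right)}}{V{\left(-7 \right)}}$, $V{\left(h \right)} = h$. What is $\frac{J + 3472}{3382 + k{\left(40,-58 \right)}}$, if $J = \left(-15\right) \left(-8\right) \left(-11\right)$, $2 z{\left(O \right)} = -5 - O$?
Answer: $\frac{30128}{47393} \approx 0.63571$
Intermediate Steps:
$z{\left(O \right)} = - \frac{5}{2} - \frac{O}{2}$ ($z{\left(O \right)} = \frac{-5 - O}{2} = - \frac{5}{2} - \frac{O}{2}$)
$J = -1320$ ($J = 120 \left(-11\right) = -1320$)
$k{\left(R,x \right)} = \frac{5}{14} + \frac{R}{14}$ ($k{\left(R,x \right)} = \frac{- \frac{5}{2} - \frac{R}{2}}{-7} = \left(- \frac{5}{2} - \frac{R}{2}\right) \left(- \frac{1}{7}\right) = \frac{5}{14} + \frac{R}{14}$)
$\frac{J + 3472}{3382 + k{\left(40,-58 \right)}} = \frac{-1320 + 3472}{3382 + \left(\frac{5}{14} + \frac{1}{14} \cdot 40\right)} = \frac{2152}{3382 + \left(\frac{5}{14} + \frac{20}{7}\right)} = \frac{2152}{3382 + \frac{45}{14}} = \frac{2152}{\frac{47393}{14}} = 2152 \cdot \frac{14}{47393} = \frac{30128}{47393}$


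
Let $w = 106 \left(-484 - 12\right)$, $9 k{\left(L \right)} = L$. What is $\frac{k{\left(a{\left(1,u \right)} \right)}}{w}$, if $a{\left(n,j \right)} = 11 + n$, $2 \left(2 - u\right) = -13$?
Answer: $- \frac{1}{39432} \approx -2.536 \cdot 10^{-5}$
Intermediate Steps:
$u = \frac{17}{2}$ ($u = 2 - - \frac{13}{2} = 2 + \frac{13}{2} = \frac{17}{2} \approx 8.5$)
$k{\left(L \right)} = \frac{L}{9}$
$w = -52576$ ($w = 106 \left(-496\right) = -52576$)
$\frac{k{\left(a{\left(1,u \right)} \right)}}{w} = \frac{\frac{1}{9} \left(11 + 1\right)}{-52576} = \frac{1}{9} \cdot 12 \left(- \frac{1}{52576}\right) = \frac{4}{3} \left(- \frac{1}{52576}\right) = - \frac{1}{39432}$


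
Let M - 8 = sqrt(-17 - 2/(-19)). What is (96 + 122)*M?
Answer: 1744 + 218*I*sqrt(6099)/19 ≈ 1744.0 + 896.05*I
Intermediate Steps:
M = 8 + I*sqrt(6099)/19 (M = 8 + sqrt(-17 - 2/(-19)) = 8 + sqrt(-17 - 2*(-1/19)) = 8 + sqrt(-17 + 2/19) = 8 + sqrt(-321/19) = 8 + I*sqrt(6099)/19 ≈ 8.0 + 4.1103*I)
(96 + 122)*M = (96 + 122)*(8 + I*sqrt(6099)/19) = 218*(8 + I*sqrt(6099)/19) = 1744 + 218*I*sqrt(6099)/19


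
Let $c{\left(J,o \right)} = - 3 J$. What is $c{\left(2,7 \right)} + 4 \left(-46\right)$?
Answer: $-190$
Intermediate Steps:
$c{\left(2,7 \right)} + 4 \left(-46\right) = \left(-3\right) 2 + 4 \left(-46\right) = -6 - 184 = -190$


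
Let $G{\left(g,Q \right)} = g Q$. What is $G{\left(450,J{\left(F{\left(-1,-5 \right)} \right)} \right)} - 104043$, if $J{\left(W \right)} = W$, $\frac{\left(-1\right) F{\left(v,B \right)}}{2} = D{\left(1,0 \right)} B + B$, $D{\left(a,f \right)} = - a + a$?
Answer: $-99543$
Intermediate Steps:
$D{\left(a,f \right)} = 0$
$F{\left(v,B \right)} = - 2 B$ ($F{\left(v,B \right)} = - 2 \left(0 B + B\right) = - 2 \left(0 + B\right) = - 2 B$)
$G{\left(g,Q \right)} = Q g$
$G{\left(450,J{\left(F{\left(-1,-5 \right)} \right)} \right)} - 104043 = \left(-2\right) \left(-5\right) 450 - 104043 = 10 \cdot 450 - 104043 = 4500 - 104043 = -99543$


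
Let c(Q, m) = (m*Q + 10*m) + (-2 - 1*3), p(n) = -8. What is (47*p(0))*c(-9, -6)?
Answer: 4136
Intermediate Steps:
c(Q, m) = -5 + 10*m + Q*m (c(Q, m) = (Q*m + 10*m) + (-2 - 3) = (10*m + Q*m) - 5 = -5 + 10*m + Q*m)
(47*p(0))*c(-9, -6) = (47*(-8))*(-5 + 10*(-6) - 9*(-6)) = -376*(-5 - 60 + 54) = -376*(-11) = 4136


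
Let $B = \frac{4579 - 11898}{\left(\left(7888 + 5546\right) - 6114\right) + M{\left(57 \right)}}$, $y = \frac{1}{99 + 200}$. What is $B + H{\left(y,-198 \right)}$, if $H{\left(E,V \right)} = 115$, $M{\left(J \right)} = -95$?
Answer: $\frac{823556}{7225} \approx 113.99$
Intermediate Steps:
$y = \frac{1}{299} \approx 0.0033445$
$B = - \frac{7319}{7225}$ ($B = \frac{4579 - 11898}{\left(\left(7888 + 5546\right) - 6114\right) - 95} = - \frac{7319}{\left(13434 - 6114\right) - 95} = - \frac{7319}{7320 - 95} = - \frac{7319}{7225} \approx -1.013$)
$B + H{\left(y,-198 \right)} = - \frac{7319}{7225} + 115 = \frac{823556}{7225}$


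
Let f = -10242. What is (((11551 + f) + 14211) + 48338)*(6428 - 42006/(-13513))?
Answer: 5549488173060/13513 ≈ 4.1068e+8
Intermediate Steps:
(((11551 + f) + 14211) + 48338)*(6428 - 42006/(-13513)) = (((11551 - 10242) + 14211) + 48338)*(6428 - 42006/(-13513)) = ((1309 + 14211) + 48338)*(6428 - 42006*(-1/13513)) = (15520 + 48338)*(6428 + 42006/13513) = 63858*(86903570/13513) = 5549488173060/13513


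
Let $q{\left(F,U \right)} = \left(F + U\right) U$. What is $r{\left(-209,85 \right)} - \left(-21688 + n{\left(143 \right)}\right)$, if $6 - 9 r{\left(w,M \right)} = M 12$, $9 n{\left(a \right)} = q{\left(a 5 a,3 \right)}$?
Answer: $- \frac{37522}{3} \approx -12507.0$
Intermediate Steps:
$q{\left(F,U \right)} = U \left(F + U\right)$
$n{\left(a \right)} = 1 + \frac{5 a^{2}}{3}$ ($n{\left(a \right)} = \frac{3 \left(a 5 a + 3\right)}{9} = \frac{3 \left(5 a a + 3\right)}{9} = \frac{3 \left(5 a^{2} + 3\right)}{9} = \frac{3 \left(3 + 5 a^{2}\right)}{9} = \frac{9 + 15 a^{2}}{9} = 1 + \frac{5 a^{2}}{3}$)
$r{\left(w,M \right)} = \frac{2}{3} - \frac{4 M}{3}$ ($r{\left(w,M \right)} = \frac{2}{3} - \frac{M 12}{9} = \frac{2}{3} - \frac{12 M}{9} = \frac{2}{3} - \frac{4 M}{3}$)
$r{\left(-209,85 \right)} - \left(-21688 + n{\left(143 \right)}\right) = \left(\frac{2}{3} - \frac{340}{3}\right) - \left(-21688 + \left(1 + \frac{5 \cdot 143^{2}}{3}\right)\right) = \left(\frac{2}{3} - \frac{340}{3}\right) - \left(-21688 + \left(1 + \frac{5}{3} \cdot 20449\right)\right) = - \frac{338}{3} - \left(-21688 + \left(1 + \frac{102245}{3}\right)\right) = - \frac{338}{3} - \left(-21688 + \frac{102248}{3}\right) = - \frac{338}{3} - \frac{37184}{3} = - \frac{37522}{3}$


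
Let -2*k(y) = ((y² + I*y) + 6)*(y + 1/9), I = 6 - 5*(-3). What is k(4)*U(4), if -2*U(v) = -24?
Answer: -7844/3 ≈ -2614.7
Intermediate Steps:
U(v) = 12 (U(v) = -½*(-24) = 12)
I = 21 (I = 6 + 15 = 21)
k(y) = -(⅑ + y)*(6 + y² + 21*y)/2 (k(y) = -((y² + 21*y) + 6)*(y + 1/9)/2 = -(6 + y² + 21*y)*(y + ⅑)/2 = -(6 + y² + 21*y)*(⅑ + y)/2 = -(⅑ + y)*(6 + y² + 21*y)/2)
k(4)*U(4) = (-⅓ - 95/9*4² - 25/6*4 - ½*4³)*12 = (-⅓ - 95/9*16 - 50/3 - ½*64)*12 = (-⅓ - 1520/9 - 50/3 - 32)*12 = -1961/9*12 = -7844/3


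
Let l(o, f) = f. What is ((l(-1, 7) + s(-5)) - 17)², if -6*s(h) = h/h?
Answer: 3721/36 ≈ 103.36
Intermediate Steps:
s(h) = -⅙ (s(h) = -h/(6*h) = -⅙*1 = -⅙)
((l(-1, 7) + s(-5)) - 17)² = ((7 - ⅙) - 17)² = (41/6 - 17)² = (-61/6)² = 3721/36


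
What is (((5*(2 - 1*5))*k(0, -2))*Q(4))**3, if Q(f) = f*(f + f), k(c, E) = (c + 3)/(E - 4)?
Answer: 13824000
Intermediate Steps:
k(c, E) = (3 + c)/(-4 + E)
Q(f) = 2*f**2 (Q(f) = f*(2*f) = 2*f**2)
(((5*(2 - 1*5))*k(0, -2))*Q(4))**3 = (((5*(2 - 1*5))*((3 + 0)/(-4 - 2)))*(2*4**2))**3 = (((5*(2 - 5))*(3/(-6)))*(2*16))**3 = (((5*(-3))*(-1/6*3))*32)**3 = (-15*(-1/2)*32)**3 = ((15/2)*32)**3 = 240**3 = 13824000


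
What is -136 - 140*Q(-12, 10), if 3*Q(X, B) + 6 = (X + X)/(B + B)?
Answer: 200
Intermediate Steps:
Q(X, B) = -2 + X/(3*B) (Q(X, B) = -2 + ((X + X)/(B + B))/3 = -2 + ((2*X)/((2*B)))/3 = -2 + ((2*X)*(1/(2*B)))/3 = -2 + (X/B)/3 = -2 + X/(3*B))
-136 - 140*Q(-12, 10) = -136 - 140*(-2 + (⅓)*(-12)/10) = -136 - 140*(-2 + (⅓)*(-12)*(⅒)) = -136 - 140*(-2 - ⅖) = -136 - 140*(-12/5) = -136 + 336 = 200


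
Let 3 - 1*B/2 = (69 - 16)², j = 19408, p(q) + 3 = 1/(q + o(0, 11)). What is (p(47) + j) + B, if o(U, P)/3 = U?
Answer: 648272/47 ≈ 13793.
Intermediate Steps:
o(U, P) = 3*U
p(q) = -3 + 1/q (p(q) = -3 + 1/(q + 3*0) = -3 + 1/(q + 0) = -3 + 1/q)
B = -5612 (B = 6 - 2*(69 - 16)² = 6 - 2*53² = 6 - 2*2809 = 6 - 5618 = -5612)
(p(47) + j) + B = ((-3 + 1/47) + 19408) - 5612 = (-140/47 + 19408) - 5612 = 912036/47 - 5612 = 648272/47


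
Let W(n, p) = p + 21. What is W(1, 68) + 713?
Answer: 802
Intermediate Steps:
W(n, p) = 21 + p
W(1, 68) + 713 = (21 + 68) + 713 = 89 + 713 = 802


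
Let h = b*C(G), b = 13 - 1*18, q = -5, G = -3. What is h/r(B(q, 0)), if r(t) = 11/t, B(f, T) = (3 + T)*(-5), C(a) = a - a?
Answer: 0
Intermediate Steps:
b = -5 (b = 13 - 18 = -5)
C(a) = 0
B(f, T) = -15 - 5*T
h = 0 (h = -5*0 = 0)
h/r(B(q, 0)) = 0/((11/(-15 - 5*0))) = 0/((11/(-15 + 0))) = 0/((11/(-15))) = 0/((11*(-1/15))) = 0/(-11/15) = 0*(-15/11) = 0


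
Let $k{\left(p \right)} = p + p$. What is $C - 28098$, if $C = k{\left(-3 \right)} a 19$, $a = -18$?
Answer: $-26046$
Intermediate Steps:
$k{\left(p \right)} = 2 p$
$C = 2052$ ($C = 2 \left(-3\right) \left(-18\right) 19 = \left(-6\right) \left(-18\right) 19 = 108 \cdot 19 = 2052$)
$C - 28098 = 2052 - 28098 = -26046$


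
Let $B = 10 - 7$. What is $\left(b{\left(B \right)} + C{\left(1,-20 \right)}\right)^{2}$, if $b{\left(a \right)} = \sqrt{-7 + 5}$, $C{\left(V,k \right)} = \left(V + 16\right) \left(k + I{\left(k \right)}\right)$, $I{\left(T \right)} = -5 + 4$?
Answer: $\left(357 - i \sqrt{2}\right)^{2} \approx 1.2745 \cdot 10^{5} - 1010.0 i$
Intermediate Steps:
$I{\left(T \right)} = -1$
$C{\left(V,k \right)} = \left(-1 + k\right) \left(16 + V\right)$ ($C{\left(V,k \right)} = \left(V + 16\right) \left(k - 1\right) = \left(16 + V\right) \left(-1 + k\right) = \left(-1 + k\right) \left(16 + V\right)$)
$B = 3$
$b{\left(a \right)} = i \sqrt{2}$ ($b{\left(a \right)} = \sqrt{-2} = i \sqrt{2}$)
$\left(b{\left(B \right)} + C{\left(1,-20 \right)}\right)^{2} = \left(i \sqrt{2} + \left(-16 - 1 + 16 \left(-20\right) + 1 \left(-20\right)\right)\right)^{2} = \left(i \sqrt{2} - 357\right)^{2} = \left(-357 + i \sqrt{2}\right)^{2}$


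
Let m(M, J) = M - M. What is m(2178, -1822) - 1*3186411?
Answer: -3186411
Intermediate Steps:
m(M, J) = 0
m(2178, -1822) - 1*3186411 = 0 - 1*3186411 = 0 - 3186411 = -3186411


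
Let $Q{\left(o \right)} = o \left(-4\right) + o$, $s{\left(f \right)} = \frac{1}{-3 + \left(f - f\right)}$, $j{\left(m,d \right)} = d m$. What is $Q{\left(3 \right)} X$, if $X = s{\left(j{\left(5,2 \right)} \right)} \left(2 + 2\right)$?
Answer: $12$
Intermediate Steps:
$s{\left(f \right)} = - \frac{1}{3}$ ($s{\left(f \right)} = \frac{1}{-3 + 0} = \frac{1}{-3} = - \frac{1}{3}$)
$X = - \frac{4}{3}$ ($X = - \frac{2 + 2}{3} = \left(- \frac{1}{3}\right) 4 = - \frac{4}{3} \approx -1.3333$)
$Q{\left(o \right)} = - 3 o$ ($Q{\left(o \right)} = - 4 o + o = - 3 o$)
$Q{\left(3 \right)} X = \left(-3\right) 3 \left(- \frac{4}{3}\right) = \left(-9\right) \left(- \frac{4}{3}\right) = 12$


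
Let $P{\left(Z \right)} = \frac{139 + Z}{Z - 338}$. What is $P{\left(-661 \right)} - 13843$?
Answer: $- \frac{1536515}{111} \approx -13842.0$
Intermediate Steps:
$P{\left(Z \right)} = \frac{139 + Z}{-338 + Z}$
$P{\left(-661 \right)} - 13843 = \frac{139 - 661}{-338 - 661} - 13843 = \frac{1}{-999} \left(-522\right) - 13843 = \left(- \frac{1}{999}\right) \left(-522\right) - 13843 = \frac{58}{111} - 13843 = - \frac{1536515}{111}$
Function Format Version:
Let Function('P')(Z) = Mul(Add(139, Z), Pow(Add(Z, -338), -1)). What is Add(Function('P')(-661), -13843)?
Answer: Rational(-1536515, 111) ≈ -13842.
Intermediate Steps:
Function('P')(Z) = Mul(Pow(Add(-338, Z), -1), Add(139, Z)) (Function('P')(Z) = Mul(Add(139, Z), Pow(Add(-338, Z), -1)) = Mul(Pow(Add(-338, Z), -1), Add(139, Z)))
Add(Function('P')(-661), -13843) = Add(Mul(Pow(Add(-338, -661), -1), Add(139, -661)), -13843) = Add(Mul(Pow(-999, -1), -522), -13843) = Add(Mul(Rational(-1, 999), -522), -13843) = Add(Rational(58, 111), -13843) = Rational(-1536515, 111)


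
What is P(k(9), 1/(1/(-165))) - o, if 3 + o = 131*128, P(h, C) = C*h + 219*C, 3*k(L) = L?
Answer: -53395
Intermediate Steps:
k(L) = L/3
P(h, C) = 219*C + C*h
o = 16765 (o = -3 + 131*128 = -3 + 16768 = 16765)
P(k(9), 1/(1/(-165))) - o = (219 + (⅓)*9)/(1/(-165)) - 1*16765 = (219 + 3)/(-1/165) - 16765 = -165*222 - 16765 = -36630 - 16765 = -53395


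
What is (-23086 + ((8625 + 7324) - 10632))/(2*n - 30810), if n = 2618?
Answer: 17769/25574 ≈ 0.69481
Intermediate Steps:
(-23086 + ((8625 + 7324) - 10632))/(2*n - 30810) = (-23086 + ((8625 + 7324) - 10632))/(2*2618 - 30810) = (-23086 + (15949 - 10632))/(5236 - 30810) = (-23086 + 5317)/(-25574) = -17769*(-1/25574) = 17769/25574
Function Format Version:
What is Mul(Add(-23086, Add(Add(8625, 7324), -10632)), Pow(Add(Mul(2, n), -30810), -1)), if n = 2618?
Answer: Rational(17769, 25574) ≈ 0.69481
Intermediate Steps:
Mul(Add(-23086, Add(Add(8625, 7324), -10632)), Pow(Add(Mul(2, n), -30810), -1)) = Mul(Add(-23086, Add(Add(8625, 7324), -10632)), Pow(Add(Mul(2, 2618), -30810), -1)) = Mul(Add(-23086, Add(15949, -10632)), Pow(Add(5236, -30810), -1)) = Mul(Add(-23086, 5317), Pow(-25574, -1)) = Mul(-17769, Rational(-1, 25574)) = Rational(17769, 25574)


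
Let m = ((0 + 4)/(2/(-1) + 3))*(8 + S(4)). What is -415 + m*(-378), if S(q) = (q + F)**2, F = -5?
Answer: -14023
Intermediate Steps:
S(q) = (-5 + q)**2 (S(q) = (q - 5)**2 = (-5 + q)**2)
m = 36 (m = ((0 + 4)/(2/(-1) + 3))*(8 + (-5 + 4)**2) = (4/(2*(-1) + 3))*(8 + (-1)**2) = (4/(-2 + 3))*(8 + 1) = (4/1)*9 = (4*1)*9 = 4*9 = 36)
-415 + m*(-378) = -415 + 36*(-378) = -415 - 13608 = -14023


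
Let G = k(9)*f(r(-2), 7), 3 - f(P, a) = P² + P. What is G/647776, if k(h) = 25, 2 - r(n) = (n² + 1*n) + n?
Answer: -75/647776 ≈ -0.00011578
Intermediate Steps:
r(n) = 2 - n² - 2*n (r(n) = 2 - ((n² + 1*n) + n) = 2 - ((n² + n) + n) = 2 - ((n + n²) + n) = 2 - (n² + 2*n) = 2 + (-n² - 2*n) = 2 - n² - 2*n)
f(P, a) = 3 - P - P² (f(P, a) = 3 - (P² + P) = 3 - (P + P²) = 3 + (-P - P²) = 3 - P - P²)
G = -75 (G = 25*(3 - (2 - 1*(-2)² - 2*(-2)) - (2 - 1*(-2)² - 2*(-2))²) = 25*(3 - (2 - 1*4 + 4) - (2 - 1*4 + 4)²) = 25*(3 - (2 - 4 + 4) - (2 - 4 + 4)²) = 25*(3 - 1*2 - 1*2²) = 25*(3 - 2 - 1*4) = 25*(3 - 2 - 4) = 25*(-3) = -75)
G/647776 = -75/647776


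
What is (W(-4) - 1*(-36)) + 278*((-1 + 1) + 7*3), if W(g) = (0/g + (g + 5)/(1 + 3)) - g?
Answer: 23513/4 ≈ 5878.3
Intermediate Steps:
W(g) = 5/4 - 3*g/4 (W(g) = (0 + (5 + g)/4) - g = (0 + (5 + g)*(1/4)) - g = (0 + (5/4 + g/4)) - g = (5/4 + g/4) - g = 5/4 - 3*g/4)
(W(-4) - 1*(-36)) + 278*((-1 + 1) + 7*3) = ((5/4 - 3/4*(-4)) - 1*(-36)) + 278*((-1 + 1) + 7*3) = ((5/4 + 3) + 36) + 278*(0 + 21) = (17/4 + 36) + 278*21 = 161/4 + 5838 = 23513/4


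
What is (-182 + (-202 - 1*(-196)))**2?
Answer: 35344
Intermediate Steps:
(-182 + (-202 - 1*(-196)))**2 = (-182 + (-202 + 196))**2 = (-182 - 6)**2 = (-188)**2 = 35344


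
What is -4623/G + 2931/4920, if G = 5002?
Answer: -32863/100040 ≈ -0.32850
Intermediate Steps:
-4623/G + 2931/4920 = -4623/5002 + 2931/4920 = -4623*1/5002 + 2931*(1/4920) = -4623/5002 + 977/1640 = -32863/100040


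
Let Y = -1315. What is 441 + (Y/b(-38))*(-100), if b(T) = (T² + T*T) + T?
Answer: 27767/57 ≈ 487.14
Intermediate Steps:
b(T) = T + 2*T² (b(T) = (T² + T²) + T = 2*T² + T = T + 2*T²)
441 + (Y/b(-38))*(-100) = 441 - 1315*(-1/(38*(1 + 2*(-38))))*(-100) = 441 - 1315*(-1/(38*(1 - 76)))*(-100) = 441 - 1315/((-38*(-75)))*(-100) = 441 - 1315/2850*(-100) = 441 - 1315*1/2850*(-100) = 441 - 263/570*(-100) = 441 + 2630/57 = 27767/57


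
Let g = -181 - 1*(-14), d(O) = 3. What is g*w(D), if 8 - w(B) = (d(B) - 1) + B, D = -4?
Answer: -1670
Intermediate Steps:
w(B) = 6 - B (w(B) = 8 - ((3 - 1) + B) = 8 - (2 + B) = 8 + (-2 - B) = 6 - B)
g = -167 (g = -181 + 14 = -167)
g*w(D) = -167*(6 - 1*(-4)) = -167*(6 + 4) = -167*10 = -1670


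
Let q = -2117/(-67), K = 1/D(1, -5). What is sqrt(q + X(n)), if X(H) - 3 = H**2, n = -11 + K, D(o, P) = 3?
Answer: sqrt(5994490)/201 ≈ 12.181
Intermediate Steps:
K = 1/3 ≈ 0.33333
n = -32/3 (n = -11 + 1/3 = -32/3 ≈ -10.667)
q = 2117/67 (q = -2117*(-1/67) = 2117/67 ≈ 31.597)
X(H) = 3 + H**2
sqrt(q + X(n)) = sqrt(2117/67 + (3 + (-32/3)**2)) = sqrt(2117/67 + (3 + 1024/9)) = sqrt(2117/67 + 1051/9) = sqrt(89470/603) = sqrt(5994490)/201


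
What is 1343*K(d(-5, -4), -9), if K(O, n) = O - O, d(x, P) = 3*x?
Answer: 0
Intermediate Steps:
K(O, n) = 0
1343*K(d(-5, -4), -9) = 1343*0 = 0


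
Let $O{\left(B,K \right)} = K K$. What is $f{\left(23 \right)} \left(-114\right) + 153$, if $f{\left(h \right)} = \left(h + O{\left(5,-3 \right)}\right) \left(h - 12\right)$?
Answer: $-39975$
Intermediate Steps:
$O{\left(B,K \right)} = K^{2}$
$f{\left(h \right)} = \left(-12 + h\right) \left(9 + h\right)$ ($f{\left(h \right)} = \left(h + \left(-3\right)^{2}\right) \left(h - 12\right) = \left(h + 9\right) \left(-12 + h\right) = \left(9 + h\right) \left(-12 + h\right) = \left(-12 + h\right) \left(9 + h\right)$)
$f{\left(23 \right)} \left(-114\right) + 153 = \left(-108 + 23^{2} - 69\right) \left(-114\right) + 153 = \left(-108 + 529 - 69\right) \left(-114\right) + 153 = 352 \left(-114\right) + 153 = -40128 + 153 = -39975$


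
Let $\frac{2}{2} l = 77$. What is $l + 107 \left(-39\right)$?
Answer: $-4096$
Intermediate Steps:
$l = 77$
$l + 107 \left(-39\right) = 77 + 107 \left(-39\right) = 77 - 4173 = -4096$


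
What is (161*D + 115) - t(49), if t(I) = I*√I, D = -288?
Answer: -46596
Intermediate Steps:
t(I) = I^(3/2)
(161*D + 115) - t(49) = (161*(-288) + 115) - 49^(3/2) = (-46368 + 115) - 1*343 = -46253 - 343 = -46596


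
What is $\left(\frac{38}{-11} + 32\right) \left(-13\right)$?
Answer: $- \frac{4082}{11} \approx -371.09$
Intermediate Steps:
$\left(\frac{38}{-11} + 32\right) \left(-13\right) = \left(38 \left(- \frac{1}{11}\right) + 32\right) \left(-13\right) = \left(- \frac{38}{11} + 32\right) \left(-13\right) = \frac{314}{11} \left(-13\right) = - \frac{4082}{11}$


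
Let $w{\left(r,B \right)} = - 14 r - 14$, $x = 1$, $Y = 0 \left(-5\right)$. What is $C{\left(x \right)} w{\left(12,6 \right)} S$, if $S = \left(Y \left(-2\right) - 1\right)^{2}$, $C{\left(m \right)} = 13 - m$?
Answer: $-2184$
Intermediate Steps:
$Y = 0$
$w{\left(r,B \right)} = -14 - 14 r$
$S = 1$ ($S = \left(0 \left(-2\right) - 1\right)^{2} = \left(0 - 1\right)^{2} = \left(-1\right)^{2} = 1$)
$C{\left(x \right)} w{\left(12,6 \right)} S = \left(13 - 1\right) \left(-14 - 168\right) 1 = 12 \left(-182\right) 1 = \left(-2184\right) 1 = -2184$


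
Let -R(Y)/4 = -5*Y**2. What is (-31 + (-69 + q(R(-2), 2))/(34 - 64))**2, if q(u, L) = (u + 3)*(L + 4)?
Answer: 205209/100 ≈ 2052.1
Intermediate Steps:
R(Y) = 20*Y**2 (R(Y) = -(-20)*Y**2 = 20*Y**2)
q(u, L) = (3 + u)*(4 + L)
(-31 + (-69 + q(R(-2), 2))/(34 - 64))**2 = (-31 + (-69 + (12 + 3*2 + 4*(20*(-2)**2) + 2*(20*(-2)**2)))/(34 - 64))**2 = (-31 + (-69 + (12 + 6 + 4*(20*4) + 2*(20*4)))/(-30))**2 = (-31 + (-69 + (12 + 6 + 4*80 + 2*80))*(-1/30))**2 = (-31 + (-69 + (12 + 6 + 320 + 160))*(-1/30))**2 = (-31 + (-69 + 498)*(-1/30))**2 = (-31 + 429*(-1/30))**2 = (-31 - 143/10)**2 = (-453/10)**2 = 205209/100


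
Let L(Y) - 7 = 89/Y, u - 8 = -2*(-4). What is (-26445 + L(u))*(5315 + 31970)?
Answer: -15768534915/16 ≈ -9.8553e+8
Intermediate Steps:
u = 16 (u = 8 - 2*(-4) = 8 + 8 = 16)
L(Y) = 7 + 89/Y
(-26445 + L(u))*(5315 + 31970) = (-26445 + (7 + 89/16))*(5315 + 31970) = (-26445 + (7 + 89*(1/16)))*37285 = (-26445 + (7 + 89/16))*37285 = (-26445 + 201/16)*37285 = -422919/16*37285 = -15768534915/16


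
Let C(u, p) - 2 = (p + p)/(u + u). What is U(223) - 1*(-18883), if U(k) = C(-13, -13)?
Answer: 18886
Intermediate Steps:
C(u, p) = 2 + p/u (C(u, p) = 2 + (p + p)/(u + u) = 2 + (2*p)/((2*u)) = 2 + (2*p)*(1/(2*u)) = 2 + p/u)
U(k) = 3 (U(k) = 2 - 13/(-13) = 2 - 13*(-1/13) = 2 + 1 = 3)
U(223) - 1*(-18883) = 3 - 1*(-18883) = 3 + 18883 = 18886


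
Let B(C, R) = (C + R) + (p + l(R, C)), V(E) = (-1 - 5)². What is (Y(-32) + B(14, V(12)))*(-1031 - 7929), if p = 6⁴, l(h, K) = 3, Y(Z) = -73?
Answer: -11432960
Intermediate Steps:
p = 1296
V(E) = 36 (V(E) = (-6)² = 36)
B(C, R) = 1299 + C + R (B(C, R) = (C + R) + (1296 + 3) = (C + R) + 1299 = 1299 + C + R)
(Y(-32) + B(14, V(12)))*(-1031 - 7929) = (-73 + (1299 + 14 + 36))*(-1031 - 7929) = (-73 + 1349)*(-8960) = 1276*(-8960) = -11432960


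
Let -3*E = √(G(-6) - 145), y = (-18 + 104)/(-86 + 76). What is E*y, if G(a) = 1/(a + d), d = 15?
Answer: 86*I*√326/45 ≈ 34.506*I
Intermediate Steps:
G(a) = 1/(15 + a) (G(a) = 1/(a + 15) = 1/(15 + a))
y = -43/5 (y = 86/(-10) = 86*(-⅒) = -43/5 ≈ -8.6000)
E = -2*I*√326/9 (E = -√(1/(15 - 6) - 145)/3 = -√(1/9 - 145)/3 = -√(⅑ - 145)/3 = -2*I*√326/9 ≈ -4.0123*I)
E*y = -2*I*√326/9*(-43/5) = 86*I*√326/45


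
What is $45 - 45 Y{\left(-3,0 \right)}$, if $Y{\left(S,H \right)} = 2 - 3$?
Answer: $90$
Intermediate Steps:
$Y{\left(S,H \right)} = -1$ ($Y{\left(S,H \right)} = 2 - 3 = -1$)
$45 - 45 Y{\left(-3,0 \right)} = 45 - -45 = 45 + 45 = 90$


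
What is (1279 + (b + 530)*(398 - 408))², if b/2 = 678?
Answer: 309091561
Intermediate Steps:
b = 1356 (b = 2*678 = 1356)
(1279 + (b + 530)*(398 - 408))² = (1279 + (1356 + 530)*(398 - 408))² = (1279 + 1886*(-10))² = (1279 - 18860)² = (-17581)² = 309091561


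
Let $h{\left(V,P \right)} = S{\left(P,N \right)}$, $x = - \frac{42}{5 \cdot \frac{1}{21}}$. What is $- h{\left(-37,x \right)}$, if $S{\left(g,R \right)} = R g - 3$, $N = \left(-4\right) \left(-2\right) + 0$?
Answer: $\frac{7071}{5} \approx 1414.2$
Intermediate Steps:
$N = 8$ ($N = 8 + 0 = 8$)
$x = - \frac{882}{5}$ ($x = - \frac{42}{5 \cdot \frac{1}{21}} = - \frac{42}{\frac{5}{21}} = \left(-42\right) \frac{21}{5} = - \frac{882}{5} \approx -176.4$)
$S{\left(g,R \right)} = -3 + R g$
$h{\left(V,P \right)} = -3 + 8 P$
$- h{\left(-37,x \right)} = - (-3 + 8 \left(- \frac{882}{5}\right)) = - (-3 - \frac{7056}{5}) = \left(-1\right) \left(- \frac{7071}{5}\right) = \frac{7071}{5}$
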